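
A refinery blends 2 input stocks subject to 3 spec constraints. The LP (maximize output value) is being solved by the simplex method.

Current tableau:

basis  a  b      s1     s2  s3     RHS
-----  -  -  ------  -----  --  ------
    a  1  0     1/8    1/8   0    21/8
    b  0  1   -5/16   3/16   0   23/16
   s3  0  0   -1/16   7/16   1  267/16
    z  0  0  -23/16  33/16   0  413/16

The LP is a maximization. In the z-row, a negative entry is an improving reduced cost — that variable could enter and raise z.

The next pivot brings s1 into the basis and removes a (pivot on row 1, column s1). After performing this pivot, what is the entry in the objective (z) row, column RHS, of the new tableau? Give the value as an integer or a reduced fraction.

56

Pivot element is row 1, column s1: 1/8.
Normalize row 1: new (row 1, RHS) = (21/8)/(1/8) = 21.
z-row ← z-row − (-23/16)·(new row 1): 413/16 − (-23/16)·21 = 56.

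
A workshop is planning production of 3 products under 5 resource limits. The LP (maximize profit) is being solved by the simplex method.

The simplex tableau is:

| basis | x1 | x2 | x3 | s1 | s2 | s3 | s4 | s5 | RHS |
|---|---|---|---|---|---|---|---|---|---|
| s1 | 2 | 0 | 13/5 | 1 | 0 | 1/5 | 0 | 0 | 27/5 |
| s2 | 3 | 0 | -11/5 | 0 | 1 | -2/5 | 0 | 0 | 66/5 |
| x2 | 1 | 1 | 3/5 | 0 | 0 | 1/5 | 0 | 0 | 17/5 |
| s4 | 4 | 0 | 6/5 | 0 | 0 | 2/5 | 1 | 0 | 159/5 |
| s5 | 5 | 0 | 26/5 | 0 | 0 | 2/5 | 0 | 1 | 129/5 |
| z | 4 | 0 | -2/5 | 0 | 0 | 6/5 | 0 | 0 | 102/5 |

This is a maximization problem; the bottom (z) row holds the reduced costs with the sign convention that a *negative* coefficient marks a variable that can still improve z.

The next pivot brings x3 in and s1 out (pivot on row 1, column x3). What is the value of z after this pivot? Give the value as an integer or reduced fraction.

Minimum ratio for x3: (27/5)/(13/5) = 27/13.
z changes by −(z-row coeff of x3)·ratio = −(-2/5)·(27/13) = 54/65.
New z = 102/5 + (54/65) = 276/13.

276/13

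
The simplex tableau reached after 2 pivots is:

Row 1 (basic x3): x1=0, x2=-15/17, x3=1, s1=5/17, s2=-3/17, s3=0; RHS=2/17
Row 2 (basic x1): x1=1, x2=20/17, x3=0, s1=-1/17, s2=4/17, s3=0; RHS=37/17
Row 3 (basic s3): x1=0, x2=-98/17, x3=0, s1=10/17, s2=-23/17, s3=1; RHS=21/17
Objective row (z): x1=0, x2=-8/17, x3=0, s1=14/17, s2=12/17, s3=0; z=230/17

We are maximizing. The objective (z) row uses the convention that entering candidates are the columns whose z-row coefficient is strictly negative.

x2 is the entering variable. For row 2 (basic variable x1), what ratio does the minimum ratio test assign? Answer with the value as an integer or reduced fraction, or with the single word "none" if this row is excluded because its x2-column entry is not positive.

37/20

Ratio = RHS / (x2 entry) = (37/17) / (20/17) = 37/20.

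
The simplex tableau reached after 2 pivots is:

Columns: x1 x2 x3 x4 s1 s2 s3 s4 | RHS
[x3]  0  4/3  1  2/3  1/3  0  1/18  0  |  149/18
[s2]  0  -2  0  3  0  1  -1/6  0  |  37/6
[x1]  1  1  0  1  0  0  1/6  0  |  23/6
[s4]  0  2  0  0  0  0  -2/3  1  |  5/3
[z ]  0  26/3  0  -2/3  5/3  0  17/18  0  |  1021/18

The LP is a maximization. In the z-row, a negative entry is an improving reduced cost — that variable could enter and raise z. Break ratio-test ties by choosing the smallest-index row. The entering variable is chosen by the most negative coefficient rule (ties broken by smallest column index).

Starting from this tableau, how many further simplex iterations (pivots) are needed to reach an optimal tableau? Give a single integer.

1

pivot: x4 in, s2 out → z = 3137/54
No improving column remains; optimal.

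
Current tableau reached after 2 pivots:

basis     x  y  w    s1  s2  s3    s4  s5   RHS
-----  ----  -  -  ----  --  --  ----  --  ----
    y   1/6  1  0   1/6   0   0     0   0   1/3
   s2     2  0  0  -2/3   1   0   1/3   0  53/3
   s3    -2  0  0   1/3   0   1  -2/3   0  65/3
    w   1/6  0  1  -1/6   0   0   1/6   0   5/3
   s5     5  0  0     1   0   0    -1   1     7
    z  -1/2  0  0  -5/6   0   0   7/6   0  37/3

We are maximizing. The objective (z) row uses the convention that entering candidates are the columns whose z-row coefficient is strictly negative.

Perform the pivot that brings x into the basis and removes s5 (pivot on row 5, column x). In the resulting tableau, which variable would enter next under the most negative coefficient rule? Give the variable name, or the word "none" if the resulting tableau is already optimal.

s1

Pivot element 5. New z-row = old z-row − (-1/2)·(row 5/5).
Updated z-row coefficients: x: 0, y: 0, w: 0, s1: -11/15, s2: 0, s3: 0, s4: 16/15, s5: 1/10.
The most negative is -11/15 in column s1, so s1 would enter next.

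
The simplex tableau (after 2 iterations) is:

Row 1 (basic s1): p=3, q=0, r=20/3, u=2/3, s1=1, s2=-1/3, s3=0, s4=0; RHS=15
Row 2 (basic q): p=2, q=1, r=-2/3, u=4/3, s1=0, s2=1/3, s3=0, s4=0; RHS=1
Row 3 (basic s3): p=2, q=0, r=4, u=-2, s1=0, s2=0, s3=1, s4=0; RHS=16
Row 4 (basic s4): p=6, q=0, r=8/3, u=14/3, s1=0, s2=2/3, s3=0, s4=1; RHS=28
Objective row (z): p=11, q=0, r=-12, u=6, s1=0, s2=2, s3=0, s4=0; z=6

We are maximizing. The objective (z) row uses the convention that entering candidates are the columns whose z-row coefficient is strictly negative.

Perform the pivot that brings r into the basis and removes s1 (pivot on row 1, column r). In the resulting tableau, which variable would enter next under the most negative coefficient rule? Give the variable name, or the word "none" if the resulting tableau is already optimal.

none

Pivot element 20/3. New z-row = old z-row − (-12)·(row 1/(20/3)).
Updated z-row coefficients: p: 82/5, q: 0, r: 0, u: 36/5, s1: 9/5, s2: 7/5, s3: 0, s4: 0.
No coefficient is strictly negative; the tableau after this pivot is optimal.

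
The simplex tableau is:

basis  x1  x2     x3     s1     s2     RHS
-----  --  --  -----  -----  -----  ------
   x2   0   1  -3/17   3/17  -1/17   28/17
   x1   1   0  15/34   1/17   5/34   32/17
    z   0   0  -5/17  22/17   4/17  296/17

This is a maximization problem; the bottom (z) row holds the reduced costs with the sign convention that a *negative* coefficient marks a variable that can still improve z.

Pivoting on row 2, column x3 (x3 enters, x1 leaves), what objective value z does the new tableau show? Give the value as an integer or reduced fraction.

Minimum ratio for x3: (32/17)/(15/34) = 64/15.
z changes by −(z-row coeff of x3)·ratio = −(-5/17)·(64/15) = 64/51.
New z = 296/17 + (64/51) = 56/3.

56/3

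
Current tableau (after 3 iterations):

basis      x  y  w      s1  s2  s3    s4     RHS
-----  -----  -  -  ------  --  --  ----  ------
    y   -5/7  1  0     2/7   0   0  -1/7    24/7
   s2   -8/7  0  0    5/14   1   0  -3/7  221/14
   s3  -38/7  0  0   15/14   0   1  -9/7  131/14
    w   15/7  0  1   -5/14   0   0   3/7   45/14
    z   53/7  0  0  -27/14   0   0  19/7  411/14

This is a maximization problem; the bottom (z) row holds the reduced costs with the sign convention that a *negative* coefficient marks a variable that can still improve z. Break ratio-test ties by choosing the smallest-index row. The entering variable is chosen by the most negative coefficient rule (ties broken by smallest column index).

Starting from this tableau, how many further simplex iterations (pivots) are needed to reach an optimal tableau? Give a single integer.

2

pivot: s1 in, s3 out → z = 231/5
pivot: x in, y out → z = 49
No improving column remains; optimal.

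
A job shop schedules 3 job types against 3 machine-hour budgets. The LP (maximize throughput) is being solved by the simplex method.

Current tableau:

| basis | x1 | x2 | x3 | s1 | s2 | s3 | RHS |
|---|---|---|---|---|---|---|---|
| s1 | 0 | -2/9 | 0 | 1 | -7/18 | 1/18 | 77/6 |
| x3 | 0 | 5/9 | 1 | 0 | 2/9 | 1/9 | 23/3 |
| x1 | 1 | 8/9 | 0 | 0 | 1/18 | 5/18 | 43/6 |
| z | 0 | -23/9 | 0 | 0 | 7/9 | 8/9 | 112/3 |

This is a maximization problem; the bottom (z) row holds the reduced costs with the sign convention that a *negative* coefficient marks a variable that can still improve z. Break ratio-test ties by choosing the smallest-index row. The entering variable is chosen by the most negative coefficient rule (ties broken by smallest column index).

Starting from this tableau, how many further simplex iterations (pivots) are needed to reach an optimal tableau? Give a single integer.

1

pivot: x2 in, x1 out → z = 927/16
No improving column remains; optimal.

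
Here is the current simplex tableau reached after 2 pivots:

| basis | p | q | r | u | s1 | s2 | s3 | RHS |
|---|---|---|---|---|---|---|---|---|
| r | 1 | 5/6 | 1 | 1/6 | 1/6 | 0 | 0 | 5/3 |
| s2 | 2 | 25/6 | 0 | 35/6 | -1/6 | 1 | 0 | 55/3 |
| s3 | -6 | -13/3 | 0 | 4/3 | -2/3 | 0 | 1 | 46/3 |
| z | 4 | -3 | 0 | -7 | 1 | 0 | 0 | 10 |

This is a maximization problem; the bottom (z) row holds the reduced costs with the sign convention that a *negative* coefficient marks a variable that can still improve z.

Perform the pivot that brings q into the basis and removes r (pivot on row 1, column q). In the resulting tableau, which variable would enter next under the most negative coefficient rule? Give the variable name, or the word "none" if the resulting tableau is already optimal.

u

Pivot element 5/6. New z-row = old z-row − (-3)·(row 1/(5/6)).
Updated z-row coefficients: p: 38/5, q: 0, r: 18/5, u: -32/5, s1: 8/5, s2: 0, s3: 0.
The most negative is -32/5 in column u, so u would enter next.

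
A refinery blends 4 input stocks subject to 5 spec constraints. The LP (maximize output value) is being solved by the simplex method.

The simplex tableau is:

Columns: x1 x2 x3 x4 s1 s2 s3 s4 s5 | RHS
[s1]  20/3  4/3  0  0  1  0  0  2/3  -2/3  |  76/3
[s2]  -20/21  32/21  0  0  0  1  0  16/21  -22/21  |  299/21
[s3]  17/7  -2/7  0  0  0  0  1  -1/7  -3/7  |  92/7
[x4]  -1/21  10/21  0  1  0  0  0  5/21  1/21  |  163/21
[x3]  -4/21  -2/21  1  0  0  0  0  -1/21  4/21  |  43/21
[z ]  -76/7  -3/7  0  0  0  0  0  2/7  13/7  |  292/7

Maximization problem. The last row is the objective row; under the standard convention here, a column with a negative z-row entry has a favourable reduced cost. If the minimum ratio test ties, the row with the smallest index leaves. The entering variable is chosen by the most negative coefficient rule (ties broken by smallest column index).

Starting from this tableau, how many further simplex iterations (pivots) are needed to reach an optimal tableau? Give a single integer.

1

pivot: x1 in, s1 out → z = 2904/35
No improving column remains; optimal.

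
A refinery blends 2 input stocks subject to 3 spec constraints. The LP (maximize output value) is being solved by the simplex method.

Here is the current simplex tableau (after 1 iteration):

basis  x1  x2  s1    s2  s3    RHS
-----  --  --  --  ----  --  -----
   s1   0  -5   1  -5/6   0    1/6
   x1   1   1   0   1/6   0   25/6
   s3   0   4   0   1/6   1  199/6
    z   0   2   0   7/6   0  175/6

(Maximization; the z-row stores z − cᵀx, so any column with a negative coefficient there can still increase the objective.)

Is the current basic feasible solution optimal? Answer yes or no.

yes

No objective-row coefficient is strictly negative, so no entering variable exists; the tableau is optimal.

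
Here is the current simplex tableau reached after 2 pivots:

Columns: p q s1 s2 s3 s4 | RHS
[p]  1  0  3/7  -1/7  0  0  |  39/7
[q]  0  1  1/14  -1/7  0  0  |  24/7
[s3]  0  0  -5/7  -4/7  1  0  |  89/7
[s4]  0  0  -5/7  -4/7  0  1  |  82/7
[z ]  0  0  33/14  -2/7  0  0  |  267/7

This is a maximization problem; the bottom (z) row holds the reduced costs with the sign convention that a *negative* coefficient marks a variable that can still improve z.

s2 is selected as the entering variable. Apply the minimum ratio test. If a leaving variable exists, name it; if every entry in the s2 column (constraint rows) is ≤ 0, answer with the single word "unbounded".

unbounded

s2-column entries: row 1: -1/7, row 2: -1/7, row 3: -4/7, row 4: -4/7. All ≤ 0, so s2 can increase without bound; the LP is unbounded in this direction.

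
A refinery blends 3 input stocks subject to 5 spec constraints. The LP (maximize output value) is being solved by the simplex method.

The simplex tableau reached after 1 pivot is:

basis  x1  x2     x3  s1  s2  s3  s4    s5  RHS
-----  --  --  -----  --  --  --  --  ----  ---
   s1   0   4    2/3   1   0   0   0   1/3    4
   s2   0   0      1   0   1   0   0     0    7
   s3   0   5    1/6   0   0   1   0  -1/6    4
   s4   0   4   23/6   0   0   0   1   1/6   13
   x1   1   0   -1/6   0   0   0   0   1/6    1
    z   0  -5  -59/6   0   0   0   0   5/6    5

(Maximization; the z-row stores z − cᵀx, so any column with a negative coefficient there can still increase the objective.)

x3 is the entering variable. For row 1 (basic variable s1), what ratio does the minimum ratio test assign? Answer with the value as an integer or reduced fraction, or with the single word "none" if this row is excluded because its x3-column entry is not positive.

Ratio = RHS / (x3 entry) = 4 / (2/3) = 6.

6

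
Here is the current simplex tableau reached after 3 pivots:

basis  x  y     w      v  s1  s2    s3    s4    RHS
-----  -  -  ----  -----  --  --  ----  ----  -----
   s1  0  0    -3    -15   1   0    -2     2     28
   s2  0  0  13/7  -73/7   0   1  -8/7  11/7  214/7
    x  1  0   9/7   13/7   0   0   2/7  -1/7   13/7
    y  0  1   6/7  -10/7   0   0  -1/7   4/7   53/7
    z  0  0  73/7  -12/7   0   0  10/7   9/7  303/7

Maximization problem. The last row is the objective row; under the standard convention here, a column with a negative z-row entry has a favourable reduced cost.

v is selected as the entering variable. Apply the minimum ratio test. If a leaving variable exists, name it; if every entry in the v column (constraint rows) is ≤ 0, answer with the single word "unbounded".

Ratios: row 1 (s1): entry -15 ≤ 0, skip; row 2 (s2): entry -73/7 ≤ 0, skip; row 3 (x): (13/7)/(13/7) = 1; row 4 (y): entry -10/7 ≤ 0, skip.
Minimum ratio is in the x row, so x leaves.

x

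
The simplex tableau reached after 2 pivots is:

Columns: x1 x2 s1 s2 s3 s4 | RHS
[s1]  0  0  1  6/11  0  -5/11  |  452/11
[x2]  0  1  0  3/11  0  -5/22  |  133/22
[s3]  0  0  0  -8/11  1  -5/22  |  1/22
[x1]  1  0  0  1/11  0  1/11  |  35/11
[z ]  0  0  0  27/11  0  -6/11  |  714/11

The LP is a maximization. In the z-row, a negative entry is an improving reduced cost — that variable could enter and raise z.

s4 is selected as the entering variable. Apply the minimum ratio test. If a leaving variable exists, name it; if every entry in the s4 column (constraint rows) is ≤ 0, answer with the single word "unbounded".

Ratios: row 1 (s1): entry -5/11 ≤ 0, skip; row 2 (x2): entry -5/22 ≤ 0, skip; row 3 (s3): entry -5/22 ≤ 0, skip; row 4 (x1): (35/11)/(1/11) = 35.
Minimum ratio is in the x1 row, so x1 leaves.

x1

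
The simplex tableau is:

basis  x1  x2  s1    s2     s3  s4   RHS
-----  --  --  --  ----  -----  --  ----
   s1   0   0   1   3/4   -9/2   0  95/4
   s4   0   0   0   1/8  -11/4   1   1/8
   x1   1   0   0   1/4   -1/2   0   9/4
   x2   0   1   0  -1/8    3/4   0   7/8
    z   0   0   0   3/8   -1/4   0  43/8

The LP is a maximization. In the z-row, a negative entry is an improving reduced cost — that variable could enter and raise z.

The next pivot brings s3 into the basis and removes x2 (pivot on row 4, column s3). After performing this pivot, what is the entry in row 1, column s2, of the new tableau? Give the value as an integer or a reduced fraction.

0

Pivot element is row 4, column s3: 3/4.
Normalize row 4: new (row 4, s2) = (-1/8)/(3/4) = -1/6.
row 1 ← row 1 − (-9/2)·(new row 4): 3/4 − (-9/2)·(-1/6) = 0.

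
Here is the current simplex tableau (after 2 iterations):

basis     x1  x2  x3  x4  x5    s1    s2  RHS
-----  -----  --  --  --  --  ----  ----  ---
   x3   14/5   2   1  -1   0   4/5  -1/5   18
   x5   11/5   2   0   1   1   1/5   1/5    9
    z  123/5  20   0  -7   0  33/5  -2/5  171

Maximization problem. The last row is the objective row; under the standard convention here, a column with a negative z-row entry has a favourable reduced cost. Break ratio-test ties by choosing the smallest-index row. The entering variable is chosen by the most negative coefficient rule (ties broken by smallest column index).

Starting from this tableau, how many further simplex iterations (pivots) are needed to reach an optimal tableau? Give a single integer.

1

pivot: x4 in, x5 out → z = 234
No improving column remains; optimal.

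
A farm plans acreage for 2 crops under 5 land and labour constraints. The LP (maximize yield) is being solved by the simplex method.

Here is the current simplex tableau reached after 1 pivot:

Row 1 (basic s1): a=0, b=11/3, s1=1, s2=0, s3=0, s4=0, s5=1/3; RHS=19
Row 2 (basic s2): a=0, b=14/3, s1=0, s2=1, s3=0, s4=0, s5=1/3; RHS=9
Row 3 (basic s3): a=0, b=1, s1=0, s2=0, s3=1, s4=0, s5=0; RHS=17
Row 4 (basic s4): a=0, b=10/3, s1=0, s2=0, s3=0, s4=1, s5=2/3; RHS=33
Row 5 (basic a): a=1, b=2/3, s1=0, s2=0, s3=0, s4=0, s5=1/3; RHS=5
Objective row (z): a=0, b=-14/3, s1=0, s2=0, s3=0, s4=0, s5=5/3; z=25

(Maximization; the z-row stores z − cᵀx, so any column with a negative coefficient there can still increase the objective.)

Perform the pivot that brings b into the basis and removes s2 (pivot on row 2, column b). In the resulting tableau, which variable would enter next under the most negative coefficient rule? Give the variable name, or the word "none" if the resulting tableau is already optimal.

Pivot element 14/3. New z-row = old z-row − (-14/3)·(row 2/(14/3)).
Updated z-row coefficients: a: 0, b: 0, s1: 0, s2: 1, s3: 0, s4: 0, s5: 2.
No coefficient is strictly negative; the tableau after this pivot is optimal.

none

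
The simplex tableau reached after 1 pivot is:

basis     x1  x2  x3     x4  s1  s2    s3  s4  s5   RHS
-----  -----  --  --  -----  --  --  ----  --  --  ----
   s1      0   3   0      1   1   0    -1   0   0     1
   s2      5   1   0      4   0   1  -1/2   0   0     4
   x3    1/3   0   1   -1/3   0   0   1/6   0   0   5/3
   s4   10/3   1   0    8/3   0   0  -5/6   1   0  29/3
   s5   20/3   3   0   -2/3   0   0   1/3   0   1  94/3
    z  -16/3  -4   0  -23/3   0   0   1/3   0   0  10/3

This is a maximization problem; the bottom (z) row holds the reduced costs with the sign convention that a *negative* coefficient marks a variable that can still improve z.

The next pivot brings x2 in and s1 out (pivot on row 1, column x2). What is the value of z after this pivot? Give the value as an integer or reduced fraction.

Minimum ratio for x2: 1/3 = 1/3.
z changes by −(z-row coeff of x2)·ratio = −(-4)·(1/3) = 4/3.
New z = 10/3 + (4/3) = 14/3.

14/3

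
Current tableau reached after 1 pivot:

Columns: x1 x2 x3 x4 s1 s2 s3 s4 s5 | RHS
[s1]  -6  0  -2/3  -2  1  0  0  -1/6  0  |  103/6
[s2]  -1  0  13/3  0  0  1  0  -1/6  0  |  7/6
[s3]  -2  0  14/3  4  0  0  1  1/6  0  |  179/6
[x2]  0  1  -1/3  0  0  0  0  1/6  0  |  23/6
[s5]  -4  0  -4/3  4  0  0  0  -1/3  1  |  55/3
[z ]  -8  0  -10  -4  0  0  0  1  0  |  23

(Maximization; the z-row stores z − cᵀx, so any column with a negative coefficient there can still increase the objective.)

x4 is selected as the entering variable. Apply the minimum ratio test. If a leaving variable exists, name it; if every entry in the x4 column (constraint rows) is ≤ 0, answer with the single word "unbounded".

Ratios: row 1 (s1): entry -2 ≤ 0, skip; row 2 (s2): entry 0 ≤ 0, skip; row 3 (s3): (179/6)/4 = 179/24; row 4 (x2): entry 0 ≤ 0, skip; row 5 (s5): (55/3)/4 = 55/12.
Minimum ratio is in the s5 row, so s5 leaves.

s5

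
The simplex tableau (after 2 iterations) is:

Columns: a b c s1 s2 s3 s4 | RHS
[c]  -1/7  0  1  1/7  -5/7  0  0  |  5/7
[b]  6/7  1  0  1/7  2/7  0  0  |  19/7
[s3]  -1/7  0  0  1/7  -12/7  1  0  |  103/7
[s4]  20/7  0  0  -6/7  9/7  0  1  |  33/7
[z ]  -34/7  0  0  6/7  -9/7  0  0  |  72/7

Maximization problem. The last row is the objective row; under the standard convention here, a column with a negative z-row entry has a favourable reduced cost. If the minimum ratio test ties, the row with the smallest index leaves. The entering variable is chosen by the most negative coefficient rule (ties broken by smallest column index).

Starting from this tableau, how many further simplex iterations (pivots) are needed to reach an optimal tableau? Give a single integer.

pivot: a in, s4 out → z = 183/10
pivot: s1 in, b out → z = 81/4
No improving column remains; optimal.

2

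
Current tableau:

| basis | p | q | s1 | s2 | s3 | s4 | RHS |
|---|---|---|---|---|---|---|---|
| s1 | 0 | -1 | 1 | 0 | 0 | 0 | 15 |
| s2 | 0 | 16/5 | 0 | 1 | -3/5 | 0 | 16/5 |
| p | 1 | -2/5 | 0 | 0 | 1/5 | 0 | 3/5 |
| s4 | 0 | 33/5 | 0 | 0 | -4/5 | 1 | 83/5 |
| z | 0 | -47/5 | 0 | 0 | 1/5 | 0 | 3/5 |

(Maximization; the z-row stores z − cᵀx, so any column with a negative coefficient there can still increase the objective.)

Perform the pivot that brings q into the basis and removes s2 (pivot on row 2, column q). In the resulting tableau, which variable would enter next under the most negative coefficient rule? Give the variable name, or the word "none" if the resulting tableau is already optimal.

s3

Pivot element 16/5. New z-row = old z-row − (-47/5)·(row 2/(16/5)).
Updated z-row coefficients: p: 0, q: 0, s1: 0, s2: 47/16, s3: -25/16, s4: 0.
The most negative is -25/16 in column s3, so s3 would enter next.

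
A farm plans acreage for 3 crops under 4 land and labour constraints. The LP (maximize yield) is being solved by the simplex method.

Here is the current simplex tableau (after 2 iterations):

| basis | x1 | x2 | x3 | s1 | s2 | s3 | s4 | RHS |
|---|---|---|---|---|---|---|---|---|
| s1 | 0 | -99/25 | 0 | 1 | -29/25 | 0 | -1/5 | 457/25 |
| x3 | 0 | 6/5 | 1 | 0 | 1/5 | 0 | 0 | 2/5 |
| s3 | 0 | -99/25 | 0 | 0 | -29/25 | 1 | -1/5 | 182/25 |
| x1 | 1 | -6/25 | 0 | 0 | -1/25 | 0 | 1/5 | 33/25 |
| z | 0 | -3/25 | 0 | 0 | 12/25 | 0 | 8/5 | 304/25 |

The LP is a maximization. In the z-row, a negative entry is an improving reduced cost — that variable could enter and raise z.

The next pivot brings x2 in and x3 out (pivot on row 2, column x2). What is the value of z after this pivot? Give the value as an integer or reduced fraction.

Minimum ratio for x2: (2/5)/(6/5) = 1/3.
z changes by −(z-row coeff of x2)·ratio = −(-3/25)·(1/3) = 1/25.
New z = 304/25 + (1/25) = 61/5.

61/5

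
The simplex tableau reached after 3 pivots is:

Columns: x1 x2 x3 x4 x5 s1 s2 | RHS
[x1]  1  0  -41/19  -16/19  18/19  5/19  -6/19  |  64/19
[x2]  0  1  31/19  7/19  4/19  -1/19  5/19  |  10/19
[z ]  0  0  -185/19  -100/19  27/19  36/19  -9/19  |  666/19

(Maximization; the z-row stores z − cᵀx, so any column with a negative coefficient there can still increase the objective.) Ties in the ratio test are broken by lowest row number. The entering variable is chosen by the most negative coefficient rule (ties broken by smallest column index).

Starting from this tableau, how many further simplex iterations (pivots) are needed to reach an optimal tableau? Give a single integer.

2

pivot: x3 in, x2 out → z = 1184/31
pivot: x4 in, x3 out → z = 298/7
No improving column remains; optimal.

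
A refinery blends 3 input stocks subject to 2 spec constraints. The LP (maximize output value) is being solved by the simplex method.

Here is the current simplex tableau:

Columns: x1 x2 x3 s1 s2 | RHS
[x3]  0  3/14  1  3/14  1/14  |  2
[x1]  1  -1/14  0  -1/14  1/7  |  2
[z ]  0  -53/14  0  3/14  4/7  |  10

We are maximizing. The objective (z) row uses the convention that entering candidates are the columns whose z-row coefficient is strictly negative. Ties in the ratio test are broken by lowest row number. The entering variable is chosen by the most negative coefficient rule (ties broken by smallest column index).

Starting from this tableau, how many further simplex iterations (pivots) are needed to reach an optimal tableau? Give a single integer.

pivot: x2 in, x3 out → z = 136/3
No improving column remains; optimal.

1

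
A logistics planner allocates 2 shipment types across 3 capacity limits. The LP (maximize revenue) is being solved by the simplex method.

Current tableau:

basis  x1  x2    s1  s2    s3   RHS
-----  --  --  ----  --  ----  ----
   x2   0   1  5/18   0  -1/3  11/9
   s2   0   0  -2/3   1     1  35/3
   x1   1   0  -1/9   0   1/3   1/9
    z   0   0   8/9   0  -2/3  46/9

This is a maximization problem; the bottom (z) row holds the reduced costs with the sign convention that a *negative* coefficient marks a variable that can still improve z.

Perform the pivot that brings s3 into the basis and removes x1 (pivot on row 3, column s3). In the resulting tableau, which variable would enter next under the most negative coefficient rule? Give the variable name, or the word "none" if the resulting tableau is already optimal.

Pivot element 1/3. New z-row = old z-row − (-2/3)·(row 3/(1/3)).
Updated z-row coefficients: x1: 2, x2: 0, s1: 2/3, s2: 0, s3: 0.
No coefficient is strictly negative; the tableau after this pivot is optimal.

none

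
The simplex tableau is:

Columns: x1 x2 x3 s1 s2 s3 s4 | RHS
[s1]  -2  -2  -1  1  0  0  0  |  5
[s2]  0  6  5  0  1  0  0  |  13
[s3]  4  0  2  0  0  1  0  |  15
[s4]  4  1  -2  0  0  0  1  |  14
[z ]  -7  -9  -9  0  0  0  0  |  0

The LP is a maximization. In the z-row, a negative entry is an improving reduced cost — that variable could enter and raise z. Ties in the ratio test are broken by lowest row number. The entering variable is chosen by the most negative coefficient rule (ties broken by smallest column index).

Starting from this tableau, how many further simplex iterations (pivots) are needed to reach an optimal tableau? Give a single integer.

pivot: x2 in, s2 out → z = 39/2
pivot: x1 in, s4 out → z = 965/24
pivot: x3 in, s3 out → z = 5155/116
No improving column remains; optimal.

3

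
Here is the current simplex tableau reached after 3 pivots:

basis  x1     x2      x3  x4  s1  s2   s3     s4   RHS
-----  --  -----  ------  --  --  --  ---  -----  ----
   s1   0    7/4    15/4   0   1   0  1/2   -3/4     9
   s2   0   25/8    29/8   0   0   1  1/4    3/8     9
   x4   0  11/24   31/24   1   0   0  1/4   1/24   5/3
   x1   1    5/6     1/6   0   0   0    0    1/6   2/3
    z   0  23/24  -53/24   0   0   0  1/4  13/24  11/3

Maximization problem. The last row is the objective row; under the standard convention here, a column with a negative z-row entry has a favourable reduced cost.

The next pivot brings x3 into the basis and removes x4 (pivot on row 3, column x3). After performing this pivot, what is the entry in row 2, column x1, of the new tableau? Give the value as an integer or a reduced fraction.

0

Pivot element is row 3, column x3: 31/24.
Normalize row 3: new (row 3, x1) = 0/(31/24) = 0.
row 2 ← row 2 − (29/8)·(new row 3): 0 − (29/8)·0 = 0.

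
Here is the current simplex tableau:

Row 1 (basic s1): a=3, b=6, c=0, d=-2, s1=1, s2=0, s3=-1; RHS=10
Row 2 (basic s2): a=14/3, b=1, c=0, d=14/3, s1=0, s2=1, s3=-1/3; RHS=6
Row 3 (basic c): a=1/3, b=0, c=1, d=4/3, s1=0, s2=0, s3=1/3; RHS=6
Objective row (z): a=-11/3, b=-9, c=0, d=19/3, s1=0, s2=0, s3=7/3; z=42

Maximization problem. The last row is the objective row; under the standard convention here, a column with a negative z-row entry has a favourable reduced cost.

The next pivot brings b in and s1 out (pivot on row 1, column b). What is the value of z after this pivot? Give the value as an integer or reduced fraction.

Minimum ratio for b: 10/6 = 5/3.
z changes by −(z-row coeff of b)·ratio = −(-9)·(5/3) = 15.
New z = 42 + 15 = 57.

57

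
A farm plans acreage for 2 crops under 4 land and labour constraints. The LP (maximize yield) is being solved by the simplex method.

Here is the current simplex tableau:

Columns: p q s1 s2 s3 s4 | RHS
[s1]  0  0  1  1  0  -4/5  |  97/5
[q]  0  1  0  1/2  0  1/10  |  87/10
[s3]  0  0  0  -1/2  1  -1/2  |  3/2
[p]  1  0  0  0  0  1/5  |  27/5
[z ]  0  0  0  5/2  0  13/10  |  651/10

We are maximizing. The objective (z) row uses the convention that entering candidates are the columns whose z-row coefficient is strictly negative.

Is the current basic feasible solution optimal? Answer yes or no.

No objective-row coefficient is strictly negative, so no entering variable exists; the tableau is optimal.

yes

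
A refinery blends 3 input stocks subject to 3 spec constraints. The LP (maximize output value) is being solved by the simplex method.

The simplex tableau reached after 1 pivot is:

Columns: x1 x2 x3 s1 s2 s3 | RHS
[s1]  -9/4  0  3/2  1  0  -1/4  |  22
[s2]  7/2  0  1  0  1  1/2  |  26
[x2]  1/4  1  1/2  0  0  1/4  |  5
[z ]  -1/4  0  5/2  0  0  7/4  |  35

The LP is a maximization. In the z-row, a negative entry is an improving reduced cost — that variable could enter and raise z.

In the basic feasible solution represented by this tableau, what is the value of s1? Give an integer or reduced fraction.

22

s1 is basic (row 1); its value is the RHS of that row: 22.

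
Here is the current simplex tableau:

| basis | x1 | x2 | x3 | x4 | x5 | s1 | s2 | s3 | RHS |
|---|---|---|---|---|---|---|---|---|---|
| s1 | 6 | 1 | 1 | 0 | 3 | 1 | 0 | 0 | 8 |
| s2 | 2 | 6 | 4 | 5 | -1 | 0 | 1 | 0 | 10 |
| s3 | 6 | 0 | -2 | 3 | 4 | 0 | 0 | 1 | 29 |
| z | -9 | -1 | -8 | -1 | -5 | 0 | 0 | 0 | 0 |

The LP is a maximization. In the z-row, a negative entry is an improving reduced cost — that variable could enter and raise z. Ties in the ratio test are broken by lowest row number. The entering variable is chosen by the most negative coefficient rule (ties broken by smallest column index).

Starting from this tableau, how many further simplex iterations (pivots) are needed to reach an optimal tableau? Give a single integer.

pivot: x1 in, s1 out → z = 12
pivot: x3 in, s2 out → z = 25
pivot: x5 in, x1 out → z = 414/13
No improving column remains; optimal.

3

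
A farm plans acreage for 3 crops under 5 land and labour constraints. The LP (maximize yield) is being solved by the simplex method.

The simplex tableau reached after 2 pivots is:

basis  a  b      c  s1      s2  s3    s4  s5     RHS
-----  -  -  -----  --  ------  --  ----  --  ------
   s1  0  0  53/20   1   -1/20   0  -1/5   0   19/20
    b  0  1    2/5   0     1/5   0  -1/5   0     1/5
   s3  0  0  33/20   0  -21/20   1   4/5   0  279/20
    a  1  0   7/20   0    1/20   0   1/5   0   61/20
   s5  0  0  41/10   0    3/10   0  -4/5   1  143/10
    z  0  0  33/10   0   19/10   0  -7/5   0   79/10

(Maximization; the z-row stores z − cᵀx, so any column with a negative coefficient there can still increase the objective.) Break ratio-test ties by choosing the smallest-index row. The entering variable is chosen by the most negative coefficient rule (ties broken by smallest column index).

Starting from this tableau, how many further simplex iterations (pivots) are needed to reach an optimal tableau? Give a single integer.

1

pivot: s4 in, a out → z = 117/4
No improving column remains; optimal.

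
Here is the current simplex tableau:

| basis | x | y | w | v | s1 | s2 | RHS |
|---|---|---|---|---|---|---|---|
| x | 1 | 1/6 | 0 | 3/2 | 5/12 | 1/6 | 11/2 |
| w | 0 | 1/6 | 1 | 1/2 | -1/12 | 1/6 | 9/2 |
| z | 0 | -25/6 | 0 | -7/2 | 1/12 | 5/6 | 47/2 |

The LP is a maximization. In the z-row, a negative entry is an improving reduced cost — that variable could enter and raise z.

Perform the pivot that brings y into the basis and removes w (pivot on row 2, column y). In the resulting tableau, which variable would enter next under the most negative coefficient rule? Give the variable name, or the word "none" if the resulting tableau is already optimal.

s1

Pivot element 1/6. New z-row = old z-row − (-25/6)·(row 2/(1/6)).
Updated z-row coefficients: x: 0, y: 0, w: 25, v: 9, s1: -2, s2: 5.
The most negative is -2 in column s1, so s1 would enter next.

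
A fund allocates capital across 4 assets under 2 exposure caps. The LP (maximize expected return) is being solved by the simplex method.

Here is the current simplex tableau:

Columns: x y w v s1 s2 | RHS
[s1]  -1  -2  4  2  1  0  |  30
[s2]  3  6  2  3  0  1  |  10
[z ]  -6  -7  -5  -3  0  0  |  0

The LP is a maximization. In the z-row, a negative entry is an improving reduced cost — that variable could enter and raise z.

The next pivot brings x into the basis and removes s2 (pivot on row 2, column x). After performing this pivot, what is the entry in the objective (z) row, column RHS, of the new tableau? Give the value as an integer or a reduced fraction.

Pivot element is row 2, column x: 3.
Normalize row 2: new (row 2, RHS) = 10/3 = 10/3.
z-row ← z-row − (-6)·(new row 2): 0 − (-6)·(10/3) = 20.

20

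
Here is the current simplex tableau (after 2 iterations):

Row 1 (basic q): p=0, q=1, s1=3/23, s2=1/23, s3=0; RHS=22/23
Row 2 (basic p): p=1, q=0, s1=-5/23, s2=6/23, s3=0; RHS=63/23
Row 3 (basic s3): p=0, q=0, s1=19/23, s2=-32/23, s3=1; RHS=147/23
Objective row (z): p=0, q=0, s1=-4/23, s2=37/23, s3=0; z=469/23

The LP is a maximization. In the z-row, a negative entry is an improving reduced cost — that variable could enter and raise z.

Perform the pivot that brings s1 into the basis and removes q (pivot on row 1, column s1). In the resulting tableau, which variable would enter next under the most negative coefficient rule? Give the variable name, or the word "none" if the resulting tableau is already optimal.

none

Pivot element 3/23. New z-row = old z-row − (-4/23)·(row 1/(3/23)).
Updated z-row coefficients: p: 0, q: 4/3, s1: 0, s2: 5/3, s3: 0.
No coefficient is strictly negative; the tableau after this pivot is optimal.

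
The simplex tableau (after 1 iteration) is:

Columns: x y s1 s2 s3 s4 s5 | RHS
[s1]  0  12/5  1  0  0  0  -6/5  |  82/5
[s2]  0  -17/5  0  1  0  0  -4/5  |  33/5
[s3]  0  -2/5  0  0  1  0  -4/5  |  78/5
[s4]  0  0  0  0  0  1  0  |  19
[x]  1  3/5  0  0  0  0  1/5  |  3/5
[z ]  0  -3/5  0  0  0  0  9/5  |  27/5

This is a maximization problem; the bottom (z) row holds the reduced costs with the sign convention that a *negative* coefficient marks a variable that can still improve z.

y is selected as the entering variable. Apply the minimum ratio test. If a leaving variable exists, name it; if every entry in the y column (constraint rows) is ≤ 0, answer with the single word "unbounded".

Ratios: row 1 (s1): (82/5)/(12/5) = 41/6; row 2 (s2): entry -17/5 ≤ 0, skip; row 3 (s3): entry -2/5 ≤ 0, skip; row 4 (s4): entry 0 ≤ 0, skip; row 5 (x): (3/5)/(3/5) = 1.
Minimum ratio is in the x row, so x leaves.

x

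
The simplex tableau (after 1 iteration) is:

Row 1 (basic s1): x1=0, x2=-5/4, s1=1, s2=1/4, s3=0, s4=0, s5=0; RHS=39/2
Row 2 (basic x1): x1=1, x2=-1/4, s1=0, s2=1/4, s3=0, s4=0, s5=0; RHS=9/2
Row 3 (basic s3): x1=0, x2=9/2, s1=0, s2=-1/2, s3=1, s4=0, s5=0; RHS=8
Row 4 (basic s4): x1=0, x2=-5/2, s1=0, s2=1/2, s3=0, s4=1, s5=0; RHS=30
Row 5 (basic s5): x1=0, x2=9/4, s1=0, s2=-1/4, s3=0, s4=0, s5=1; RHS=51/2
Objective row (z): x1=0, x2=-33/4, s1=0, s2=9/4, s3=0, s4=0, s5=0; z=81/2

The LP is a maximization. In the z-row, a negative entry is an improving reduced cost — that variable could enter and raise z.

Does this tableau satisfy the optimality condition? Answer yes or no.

Column x2 has objective-row coefficient -33/4, which is negative; an improving pivot exists, so not yet optimal.

no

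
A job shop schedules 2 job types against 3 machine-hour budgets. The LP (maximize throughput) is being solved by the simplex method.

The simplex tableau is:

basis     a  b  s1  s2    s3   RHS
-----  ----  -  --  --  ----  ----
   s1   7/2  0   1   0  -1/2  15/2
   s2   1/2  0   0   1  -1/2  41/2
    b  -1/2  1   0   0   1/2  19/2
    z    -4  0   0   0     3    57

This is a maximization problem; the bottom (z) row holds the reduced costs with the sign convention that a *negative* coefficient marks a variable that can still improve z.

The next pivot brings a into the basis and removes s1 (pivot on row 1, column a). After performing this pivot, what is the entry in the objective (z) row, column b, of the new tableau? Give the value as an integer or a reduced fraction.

Pivot element is row 1, column a: 7/2.
Normalize row 1: new (row 1, b) = 0/(7/2) = 0.
z-row ← z-row − (-4)·(new row 1): 0 − (-4)·0 = 0.

0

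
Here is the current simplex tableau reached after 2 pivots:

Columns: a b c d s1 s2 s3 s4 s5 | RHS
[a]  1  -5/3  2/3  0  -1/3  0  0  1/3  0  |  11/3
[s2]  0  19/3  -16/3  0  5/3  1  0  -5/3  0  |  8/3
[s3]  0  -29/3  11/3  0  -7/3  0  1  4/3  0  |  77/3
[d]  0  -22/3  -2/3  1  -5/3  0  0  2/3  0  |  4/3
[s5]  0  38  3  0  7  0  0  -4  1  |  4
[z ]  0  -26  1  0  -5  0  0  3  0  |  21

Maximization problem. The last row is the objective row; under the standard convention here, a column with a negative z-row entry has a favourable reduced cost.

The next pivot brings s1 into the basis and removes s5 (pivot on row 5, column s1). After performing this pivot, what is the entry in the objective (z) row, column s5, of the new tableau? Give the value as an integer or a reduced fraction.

Pivot element is row 5, column s1: 7.
Normalize row 5: new (row 5, s5) = 1/7 = 1/7.
z-row ← z-row − (-5)·(new row 5): 0 − (-5)·(1/7) = 5/7.

5/7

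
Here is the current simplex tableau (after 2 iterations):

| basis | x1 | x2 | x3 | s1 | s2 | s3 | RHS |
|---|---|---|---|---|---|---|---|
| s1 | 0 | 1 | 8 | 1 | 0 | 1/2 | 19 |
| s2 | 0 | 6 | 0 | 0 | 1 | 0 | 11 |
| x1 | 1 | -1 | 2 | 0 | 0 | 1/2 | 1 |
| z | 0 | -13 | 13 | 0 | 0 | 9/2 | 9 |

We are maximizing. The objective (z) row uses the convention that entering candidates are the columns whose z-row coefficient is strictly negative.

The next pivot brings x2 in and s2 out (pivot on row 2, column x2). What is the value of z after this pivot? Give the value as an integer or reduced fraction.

197/6

Minimum ratio for x2: 11/6 = 11/6.
z changes by −(z-row coeff of x2)·ratio = −(-13)·(11/6) = 143/6.
New z = 9 + (143/6) = 197/6.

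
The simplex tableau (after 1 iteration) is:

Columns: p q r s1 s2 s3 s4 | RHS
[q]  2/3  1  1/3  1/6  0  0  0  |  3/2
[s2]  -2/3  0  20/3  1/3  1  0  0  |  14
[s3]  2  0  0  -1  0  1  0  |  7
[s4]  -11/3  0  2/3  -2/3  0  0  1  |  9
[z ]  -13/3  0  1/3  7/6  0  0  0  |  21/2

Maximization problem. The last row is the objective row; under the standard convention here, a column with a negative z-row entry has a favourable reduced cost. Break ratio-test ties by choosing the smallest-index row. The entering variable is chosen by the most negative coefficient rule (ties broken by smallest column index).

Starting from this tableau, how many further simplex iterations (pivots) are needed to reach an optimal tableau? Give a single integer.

1

pivot: p in, q out → z = 81/4
No improving column remains; optimal.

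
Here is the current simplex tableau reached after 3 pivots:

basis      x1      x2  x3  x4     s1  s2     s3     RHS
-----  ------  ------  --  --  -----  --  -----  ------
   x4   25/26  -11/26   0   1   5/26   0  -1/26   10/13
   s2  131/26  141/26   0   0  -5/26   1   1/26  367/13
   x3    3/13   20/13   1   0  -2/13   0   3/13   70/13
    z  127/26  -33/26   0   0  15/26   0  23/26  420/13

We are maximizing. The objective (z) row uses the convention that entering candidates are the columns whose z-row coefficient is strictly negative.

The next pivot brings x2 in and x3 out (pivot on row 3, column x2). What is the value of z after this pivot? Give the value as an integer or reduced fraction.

Minimum ratio for x2: (70/13)/(20/13) = 7/2.
z changes by −(z-row coeff of x2)·ratio = −(-33/26)·(7/2) = 231/52.
New z = 420/13 + (231/52) = 147/4.

147/4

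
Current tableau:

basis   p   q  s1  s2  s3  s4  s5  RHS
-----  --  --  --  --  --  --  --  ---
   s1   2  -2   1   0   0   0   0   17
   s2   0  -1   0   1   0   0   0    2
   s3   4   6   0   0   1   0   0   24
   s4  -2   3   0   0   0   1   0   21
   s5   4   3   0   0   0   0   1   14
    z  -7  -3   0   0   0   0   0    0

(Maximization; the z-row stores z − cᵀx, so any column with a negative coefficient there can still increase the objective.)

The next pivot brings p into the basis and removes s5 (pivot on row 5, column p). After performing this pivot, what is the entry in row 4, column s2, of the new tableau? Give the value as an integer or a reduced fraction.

0

Pivot element is row 5, column p: 4.
Normalize row 5: new (row 5, s2) = 0/4 = 0.
row 4 ← row 4 − (-2)·(new row 5): 0 − (-2)·0 = 0.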